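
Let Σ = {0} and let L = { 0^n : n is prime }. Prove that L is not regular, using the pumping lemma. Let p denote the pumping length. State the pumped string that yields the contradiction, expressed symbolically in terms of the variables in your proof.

0^{q(1+k)}

Assume L is regular; let p be its pumping constant.
Let q be a prime with q ≥ p+2 (infinitely many primes exist), and take w = 0^q ∈ L with |w| = q ≥ p.
The pumping lemma gives a decomposition w = xyz where |xy| ≤ p and |y| ≥ 1.
Then y = 0^k for some k with 1 ≤ k ≤ p.
Since 1 ≤ k ≤ p, |xz| = q-k. Pump with i = q+1: |xy^{q+1}z| = (q-k)+(q+1)k = q+qk = q(1+k), which is composite (both factors ≥ 2). So xy^{q+1}z = 0^{q(1+k)} ∉ L.
This contradicts the pumping lemma, so L is not regular.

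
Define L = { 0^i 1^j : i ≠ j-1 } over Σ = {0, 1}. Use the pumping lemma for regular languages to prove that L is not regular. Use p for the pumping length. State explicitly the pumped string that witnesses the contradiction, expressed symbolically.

0^{p+p!} 1^{p+p!+1}

Assume L is regular. Let p be the pumping length given by the pumping lemma.
Choose w = 0^p 1^{p+p!+1}. Since p ≠ (p+p!+1)-1 = p+p!, w ∈ L; and |w| ≥ p.
By the pumping lemma, w = xyz with |xy| ≤ p and y is nonempty.
Since the first p symbols of w are all 0's and |xy| ≤ p, y lies entirely in the leading 0-block: y = 0^k for some k with 1 ≤ k ≤ p.
Since 1 ≤ k ≤ p, k divides p!; set t = 1 + p!/k. Then xy^t z has p + (p!/k)·k = p + p! copies of 0. Now the 0-count is p+p! and (1-count)-1 = (p+p!+1)-1 = p+p!, so i ≠ j-1 fails. So xy^t z = 0^{p+p!} 1^{p+p!+1} ∉ L.
This contradicts the pumping lemma, so L is not regular.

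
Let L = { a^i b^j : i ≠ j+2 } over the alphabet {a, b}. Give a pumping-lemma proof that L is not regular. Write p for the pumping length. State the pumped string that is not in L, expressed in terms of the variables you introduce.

a^{p+p!} b^{p+p!-2}

Suppose for contradiction that L is regular, and let p be the pumping length.
Choose w = a^p b^{p+p!-2}. Since p ≠ (p+p!-2)+2 = p+p!, w ∈ L; and |w| ≥ p.
Write w = xyz as guaranteed by the lemma, with |xy| ≤ p and y is nonempty.
Since the first p symbols of w are all a's and |xy| ≤ p, y lies entirely in the leading a-block: y = a^k for some k with 1 ≤ k ≤ p.
Since 1 ≤ k ≤ p, k divides p!; set t = 1 + p!/k. Then xy^t z has p + (p!/k)·k = p + p! copies of a. Now the a-count is p+p! and (b-count)+2 = (p+p!-2)+2 = p+p!, so i ≠ j+2 fails. So xy^t z = a^{p+p!} b^{p+p!-2} ∉ L.
Contradiction. Therefore L is not regular.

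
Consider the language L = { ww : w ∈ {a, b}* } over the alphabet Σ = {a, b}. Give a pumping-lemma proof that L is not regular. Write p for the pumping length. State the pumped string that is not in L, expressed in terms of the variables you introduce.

Assume L is regular. Let p be the pumping length given by the pumping lemma.
Take w = a^p b^p a^p b^p = uu where u = a^pb^p; then w ∈ L and |w| = 4p ≥ p.
By the pumping lemma, w = xyz with |xy| ≤ p and |y| ≥ 1.
The first p characters of w are a's, so xy (and hence y) consists only of a's. Write y = a^k, 1 ≤ k ≤ p.
Pump with i = 2: xy^2z = a^{p+k} b^p a^p b^p, of length 4p+k. Suppose this equals vv. The string starts with a and ends with b, so v does too; thus the boundary between the two copies of v is a b→a transition. There is exactly one such transition, at position 2p+k, so |v| = 2p+k and |vv| = 4p+2k ≠ 4p+k since k ≥ 1. So xy^2z ∉ L.
This is a contradiction; hence L is not regular.

a^{p+k} b^p a^p b^p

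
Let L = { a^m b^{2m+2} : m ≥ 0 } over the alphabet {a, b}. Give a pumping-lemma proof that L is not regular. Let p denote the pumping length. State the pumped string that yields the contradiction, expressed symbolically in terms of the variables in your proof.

a^{p+k} b^{2p+2}

Assume L is regular; let p be its pumping constant.
Let w = a^p b^{2p+2} ∈ L; note |w| = 3p+2 ≥ p.
By the pumping lemma, w = xyz with |xy| ≤ p and |y| ≥ 1.
Since the first p symbols of w are all a's and |xy| ≤ p, y lies entirely in the leading a-block: y = a^k for some k with 1 ≤ k ≤ p.
Pump with i = 2: xy^2z = a^{p+k} b^{2p+2}. For this to lie in L we would need 2p+2 = 2(p+k)+2, which forces k = 0. But k ≥ 1, so xy^2z ∉ L.
This contradicts the pumping lemma, so L is not regular.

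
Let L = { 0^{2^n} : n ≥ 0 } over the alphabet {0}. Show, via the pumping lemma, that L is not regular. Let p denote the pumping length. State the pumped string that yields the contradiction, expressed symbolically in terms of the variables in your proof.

Assume L is regular. Let p be the pumping length given by the pumping lemma.
Take w = 0^{2^p} ∈ L with |w| = 2^p ≥ p.
By the pumping lemma, w = xyz with |xy| ≤ p and |y| ≥ 1.
Then y = 0^k for some k with 1 ≤ k ≤ p.
Pump with i = 2: xy^2z = 0^{2^p+k}. Since 1 ≤ k ≤ p < 2^p, we have 2^p < 2^p+k < 2^{p+1}, so 2^p+k is not a power of 2. So xy^2z ∉ L.
This is a contradiction; hence L is not regular.

0^{2^p+k}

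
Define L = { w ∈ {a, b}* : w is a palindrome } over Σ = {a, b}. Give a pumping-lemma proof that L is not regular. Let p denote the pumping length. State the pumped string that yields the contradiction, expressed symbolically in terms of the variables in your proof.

Toward a contradiction, assume L is regular with pumping length p.
Take w = a^p b a^p, a palindrome of length 2p+1 ≥ p.
By the pumping lemma, w = xyz with |xy| ≤ p and |y| > 0.
Because |xy| ≤ p and w begins with p copies of a, we have y = a^k with 1 ≤ k ≤ p.
Pump with i = 2: xy^2z = a^{p+k} b a^p. Its reverse is a^p b a^{p+k}, which differs from xy^2z since k ≥ 1. So xy^2z is not a palindrome and xy^2z ∉ L.
This is a contradiction; hence L is not regular.

a^{p+k} b a^p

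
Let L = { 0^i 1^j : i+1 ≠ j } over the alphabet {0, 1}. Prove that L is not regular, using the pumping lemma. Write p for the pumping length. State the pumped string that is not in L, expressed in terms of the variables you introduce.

Assume L is regular. Let p be the pumping length given by the pumping lemma.
Choose w = 0^p 1^{p+p!+1}. Since p ≠ (p+p!+1)-1 = p+p!, w ∈ L; and |w| ≥ p.
By the pumping lemma, w = xyz with |xy| ≤ p and |y| > 0.
The first p characters of w are 0's, so xy (and hence y) consists only of 0's. Write y = 0^k, 1 ≤ k ≤ p.
Since 1 ≤ k ≤ p, k divides p!; set t = 1 + p!/k. Then xy^t z has p + (p!/k)·k = p + p! copies of 0. Now the 0-count is p+p! and (1-count)-1 = (p+p!+1)-1 = p+p!, so i+1 ≠ j fails. So xy^t z = 0^{p+p!} 1^{p+p!+1} ∉ L.
Contradiction. Therefore L is not regular.

0^{p+p!} 1^{p+p!+1}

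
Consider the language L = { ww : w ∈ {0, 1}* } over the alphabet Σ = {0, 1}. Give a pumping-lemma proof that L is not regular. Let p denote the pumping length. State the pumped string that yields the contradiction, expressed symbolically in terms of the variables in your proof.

Assume L is regular. Let p be the pumping length given by the pumping lemma.
Take w = 0^p 1^p 0^p 1^p = uu where u = 0^p1^p; then w ∈ L and |w| = 4p ≥ p.
Write w = xyz as guaranteed by the lemma, with |xy| ≤ p and |y| > 0.
Since the first p symbols of w are all 0's and |xy| ≤ p, y lies entirely in the leading 0-block: y = 0^k for some k with 1 ≤ k ≤ p.
Pump with i = 2: xy^2z = 0^{p+k} 1^p 0^p 1^p, of length 4p+k. Suppose this equals vv. The string starts with 0 and ends with 1, so v does too; thus the boundary between the two copies of v is a 1→0 transition. There is exactly one such transition, at position 2p+k, so |v| = 2p+k and |vv| = 4p+2k ≠ 4p+k since k ≥ 1. So xy^2z ∉ L.
This is a contradiction; hence L is not regular.

0^{p+k} 1^p 0^p 1^p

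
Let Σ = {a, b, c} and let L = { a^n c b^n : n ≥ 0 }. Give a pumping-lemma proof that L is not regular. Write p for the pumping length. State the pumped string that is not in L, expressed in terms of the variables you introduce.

Assume L is regular. Let p be the pumping length given by the pumping lemma.
Take w = a^p c b^p ∈ L with |w| = 2p+1 ≥ p.
The pumping lemma gives a decomposition w = xyz where |xy| ≤ p and |y| ≥ 1.
Since the first p symbols of w are all a's and |xy| ≤ p, y lies entirely in the leading a-block: y = a^k for some k with 1 ≤ k ≤ p.
Pump with i = 2: xy^2z = a^{p+k} c b^p, which would require p+k = p. But k ≥ 1, so xy^2z ∉ L.
This is a contradiction; hence L is not regular.

a^{p+k} c b^p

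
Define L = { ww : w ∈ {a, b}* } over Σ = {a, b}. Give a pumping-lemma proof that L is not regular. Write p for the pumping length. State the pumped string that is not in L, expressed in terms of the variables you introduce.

a^{p+k} b^p a^p b^p

Assume L is regular; let p be its pumping constant.
Take w = a^p b^p a^p b^p = uu where u = a^pb^p; then w ∈ L and |w| = 4p ≥ p.
Write w = xyz as guaranteed by the lemma, with |xy| ≤ p and |y| > 0.
The first p characters of w are a's, so xy (and hence y) consists only of a's. Write y = a^k, 1 ≤ k ≤ p.
Pump with i = 2: xy^2z = a^{p+k} b^p a^p b^p, of length 4p+k. Suppose this equals vv. The string starts with a and ends with b, so v does too; thus the boundary between the two copies of v is a b→a transition. There is exactly one such transition, at position 2p+k, so |v| = 2p+k and |vv| = 4p+2k ≠ 4p+k since k ≥ 1. So xy^2z ∉ L.
Contradiction. Therefore L is not regular.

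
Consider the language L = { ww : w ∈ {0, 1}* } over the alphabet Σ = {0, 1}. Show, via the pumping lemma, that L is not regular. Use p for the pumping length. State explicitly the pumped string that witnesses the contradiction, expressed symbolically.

0^{p+k} 1^p 0^p 1^p

Toward a contradiction, assume L is regular with pumping length p.
Take w = 0^p 1^p 0^p 1^p = uu where u = 0^p1^p; then w ∈ L and |w| = 4p ≥ p.
By the pumping lemma, w = xyz with |xy| ≤ p and |y| > 0.
Since the first p symbols of w are all 0's and |xy| ≤ p, y lies entirely in the leading 0-block: y = 0^k for some k with 1 ≤ k ≤ p.
Pump with i = 2: xy^2z = 0^{p+k} 1^p 0^p 1^p, of length 4p+k. Suppose this equals vv. The string starts with 0 and ends with 1, so v does too; thus the boundary between the two copies of v is a 1→0 transition. There is exactly one such transition, at position 2p+k, so |v| = 2p+k and |vv| = 4p+2k ≠ 4p+k since k ≥ 1. So xy^2z ∉ L.
This is a contradiction; hence L is not regular.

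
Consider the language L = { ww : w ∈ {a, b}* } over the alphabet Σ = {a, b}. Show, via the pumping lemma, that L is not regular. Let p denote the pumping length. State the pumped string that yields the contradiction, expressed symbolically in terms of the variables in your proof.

Suppose for contradiction that L is regular, and let p be the pumping length.
Take w = a^p b^p a^p b^p = uu where u = a^pb^p; then w ∈ L and |w| = 4p ≥ p.
By the pumping lemma, w = xyz with |xy| ≤ p and y is nonempty.
Because |xy| ≤ p and w begins with p copies of a, we have y = a^k with 1 ≤ k ≤ p.
Pump with i = 2: xy^2z = a^{p+k} b^p a^p b^p, of length 4p+k. Suppose this equals vv. The string starts with a and ends with b, so v does too; thus the boundary between the two copies of v is a b→a transition. There is exactly one such transition, at position 2p+k, so |v| = 2p+k and |vv| = 4p+2k ≠ 4p+k since k ≥ 1. So xy^2z ∉ L.
This contradicts the pumping lemma, so L is not regular.

a^{p+k} b^p a^p b^p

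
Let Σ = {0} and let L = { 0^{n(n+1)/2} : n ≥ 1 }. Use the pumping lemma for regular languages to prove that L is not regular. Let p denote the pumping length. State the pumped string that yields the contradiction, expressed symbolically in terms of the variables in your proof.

0^{p(p+1)/2+k}

Suppose for contradiction that L is regular, and let p be the pumping length.
Take w = 0^{p(p+1)/2} ∈ L with |w| = p(p+1)/2 ≥ p.
By the pumping lemma, w = xyz with |xy| ≤ p and |y| ≥ 1.
Then y = 0^k for some k with 1 ≤ k ≤ p.
Pump with i = 2: xy^2z = 0^{p(p+1)/2+k}. Since 1 ≤ k ≤ p, p(p+1)/2 < p(p+1)/2+k ≤ p(p+1)/2+p < (p+1)(p+2)/2, so p(p+1)/2+k is strictly between consecutive triangular numbers. So xy^2z ∉ L.
This contradicts the pumping lemma, so L is not regular.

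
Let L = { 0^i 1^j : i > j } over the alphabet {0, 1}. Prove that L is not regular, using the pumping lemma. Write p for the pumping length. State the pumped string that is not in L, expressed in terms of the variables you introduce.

0^{p+1-k} 1^p

Suppose for contradiction that L is regular, and let p be the pumping length.
Choose w = 0^{p+1} 1^p ∈ L, with |w| = 2p+1 ≥ p.
The pumping lemma gives a decomposition w = xyz where |xy| ≤ p and |y| ≥ 1.
Since the first p symbols of w are all 0's and |xy| ≤ p, y lies entirely in the leading 0-block: y = 0^k for some k with 1 ≤ k ≤ p.
Consider xy^0z = xz = 0^{p+1-k} 1^p. Since k ≥ 1, the 0-count p+1-k is at most p, so i > j fails; thus xz ∉ L.
This contradicts the pumping lemma, so L is not regular.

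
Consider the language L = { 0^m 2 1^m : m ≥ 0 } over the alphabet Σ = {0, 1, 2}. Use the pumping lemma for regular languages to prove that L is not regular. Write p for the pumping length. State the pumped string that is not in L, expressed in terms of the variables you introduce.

Toward a contradiction, assume L is regular with pumping length p.
Take w = 0^p 2 1^p ∈ L with |w| = 2p+1 ≥ p.
Write w = xyz as guaranteed by the lemma, with |xy| ≤ p and y is nonempty.
Since the first p symbols of w are all 0's and |xy| ≤ p, y lies entirely in the leading 0-block: y = 0^k for some k with 1 ≤ k ≤ p.
Pump with i = 2: xy^2z = 0^{p+k} 2 1^p, which would require p+k = p. But k ≥ 1, so xy^2z ∉ L.
Contradiction. Therefore L is not regular.

0^{p+k} 2 1^p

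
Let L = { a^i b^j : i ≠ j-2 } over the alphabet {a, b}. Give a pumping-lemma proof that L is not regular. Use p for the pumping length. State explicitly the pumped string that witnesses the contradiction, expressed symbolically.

Assume L is regular; let p be its pumping constant.
Choose w = a^p b^{p+p!+2}. Since p ≠ (p+p!+2)-2 = p+p!, w ∈ L; and |w| ≥ p.
The pumping lemma gives a decomposition w = xyz where |xy| ≤ p and y is nonempty.
Because |xy| ≤ p and w begins with p copies of a, we have y = a^k with 1 ≤ k ≤ p.
Since 1 ≤ k ≤ p, k divides p!; set t = 1 + p!/k. Then xy^t z has p + (p!/k)·k = p + p! copies of a. Now the a-count is p+p! and (b-count)-2 = (p+p!+2)-2 = p+p!, so i ≠ j-2 fails. So xy^t z = a^{p+p!} b^{p+p!+2} ∉ L.
This is a contradiction; hence L is not regular.

a^{p+p!} b^{p+p!+2}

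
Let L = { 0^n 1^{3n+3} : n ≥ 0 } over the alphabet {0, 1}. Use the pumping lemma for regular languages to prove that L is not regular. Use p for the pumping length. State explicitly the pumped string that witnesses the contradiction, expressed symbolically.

Suppose for contradiction that L is regular, and let p be the pumping length.
Choose w = 0^p 1^{3p+3}, which is in L with |w| = 4p+3 ≥ p.
By the pumping lemma, w = xyz with |xy| ≤ p and y is nonempty.
The first p characters of w are 0's, so xy (and hence y) consists only of 0's. Write y = 0^k, 1 ≤ k ≤ p.
Pump with i = 2: xy^2z = 0^{p+k} 1^{3p+3}. For this to lie in L we would need 3p+3 = 3(p+k)+3, which forces k = 0. But k ≥ 1, so xy^2z ∉ L.
This contradicts the pumping lemma, so L is not regular.

0^{p+k} 1^{3p+3}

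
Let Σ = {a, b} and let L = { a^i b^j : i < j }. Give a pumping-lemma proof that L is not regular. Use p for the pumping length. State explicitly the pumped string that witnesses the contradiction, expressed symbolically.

a^{p+k} b^{p+1}

Suppose for contradiction that L is regular, and let p be the pumping length.
Choose w = a^p b^{p+1} ∈ L, with |w| = 2p+1 ≥ p.
Write w = xyz as guaranteed by the lemma, with |xy| ≤ p and y is nonempty.
Because |xy| ≤ p and w begins with p copies of a, we have y = a^k with 1 ≤ k ≤ p.
Consider xy^2z = a^{p+k} b^{p+1}. Since k ≥ 1, the a-count p+k is at least p+1, so i < j fails; thus xy^2z ∉ L.
This contradicts the pumping lemma, so L is not regular.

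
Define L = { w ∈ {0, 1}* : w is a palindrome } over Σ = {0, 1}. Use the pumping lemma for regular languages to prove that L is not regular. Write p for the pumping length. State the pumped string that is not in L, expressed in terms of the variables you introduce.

0^{p+k} 1 0^p

Suppose for contradiction that L is regular, and let p be the pumping length.
Take w = 0^p 1 0^p, a palindrome of length 2p+1 ≥ p.
Write w = xyz as guaranteed by the lemma, with |xy| ≤ p and |y| > 0.
The first p characters of w are 0's, so xy (and hence y) consists only of 0's. Write y = 0^k, 1 ≤ k ≤ p.
Pump with i = 2: xy^2z = 0^{p+k} 1 0^p. Its reverse is 0^p 1 0^{p+k}, which differs from xy^2z since k ≥ 1. So xy^2z is not a palindrome and xy^2z ∉ L.
This contradicts the pumping lemma, so L is not regular.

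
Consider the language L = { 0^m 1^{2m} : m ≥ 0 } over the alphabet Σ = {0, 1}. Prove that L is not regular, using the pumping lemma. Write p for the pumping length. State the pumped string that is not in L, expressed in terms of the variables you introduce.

0^{p+k} 1^{2p}

Suppose for contradiction that L is regular, and let p be the pumping length.
Choose w = 0^p 1^{2p}, which is in L with |w| = 3p ≥ p.
By the pumping lemma, w = xyz with |xy| ≤ p and |y| ≥ 1.
Since the first p symbols of w are all 0's and |xy| ≤ p, y lies entirely in the leading 0-block: y = 0^k for some k with 1 ≤ k ≤ p.
Pump with i = 2: xy^2z = 0^{p+k} 1^{2p}. For this to lie in L we would need 2p = 2(p+k), which forces k = 0. But k ≥ 1, so xy^2z ∉ L.
This is a contradiction; hence L is not regular.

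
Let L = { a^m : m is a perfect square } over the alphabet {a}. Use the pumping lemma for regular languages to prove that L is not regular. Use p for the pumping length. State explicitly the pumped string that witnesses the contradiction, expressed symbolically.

Assume L is regular. Let p be the pumping length given by the pumping lemma.
Take w = a^{p²} ∈ L with |w| = p² ≥ p.
Write w = xyz as guaranteed by the lemma, with |xy| ≤ p and y is nonempty.
Then y = a^k for some k with 1 ≤ k ≤ p.
Pump with i = 2: xy^2z = a^{p²+k}. Since 1 ≤ k ≤ p, p² < p²+k ≤ p²+p < (p+1)², so p²+k lies strictly between consecutive squares and is not a perfect square. So xy^2z ∉ L.
This contradicts the pumping lemma, so L is not regular.

a^{p²+k}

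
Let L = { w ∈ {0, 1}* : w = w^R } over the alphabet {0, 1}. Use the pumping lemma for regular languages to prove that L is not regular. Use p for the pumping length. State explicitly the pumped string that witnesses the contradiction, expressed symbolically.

Assume L is regular; let p be its pumping constant.
Take w = 0^p 1 0^p, a palindrome of length 2p+1 ≥ p.
By the pumping lemma, w = xyz with |xy| ≤ p and |y| > 0.
Since the first p symbols of w are all 0's and |xy| ≤ p, y lies entirely in the leading 0-block: y = 0^k for some k with 1 ≤ k ≤ p.
Pump with i = 2: xy^2z = 0^{p+k} 1 0^p. Its reverse is 0^p 1 0^{p+k}, which differs from xy^2z since k ≥ 1. So xy^2z is not a palindrome and xy^2z ∉ L.
Contradiction. Therefore L is not regular.

0^{p+k} 1 0^p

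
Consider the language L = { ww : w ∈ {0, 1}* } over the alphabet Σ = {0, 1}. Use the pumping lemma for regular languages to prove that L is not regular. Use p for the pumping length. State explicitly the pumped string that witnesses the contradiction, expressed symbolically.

Assume L is regular; let p be its pumping constant.
Take w = 0^p 1^p 0^p 1^p = uu where u = 0^p1^p; then w ∈ L and |w| = 4p ≥ p.
By the pumping lemma, w = xyz with |xy| ≤ p and |y| ≥ 1.
Because |xy| ≤ p and w begins with p copies of 0, we have y = 0^k with 1 ≤ k ≤ p.
Pump with i = 2: xy^2z = 0^{p+k} 1^p 0^p 1^p, of length 4p+k. Suppose this equals vv. The string starts with 0 and ends with 1, so v does too; thus the boundary between the two copies of v is a 1→0 transition. There is exactly one such transition, at position 2p+k, so |v| = 2p+k and |vv| = 4p+2k ≠ 4p+k since k ≥ 1. So xy^2z ∉ L.
This is a contradiction; hence L is not regular.

0^{p+k} 1^p 0^p 1^p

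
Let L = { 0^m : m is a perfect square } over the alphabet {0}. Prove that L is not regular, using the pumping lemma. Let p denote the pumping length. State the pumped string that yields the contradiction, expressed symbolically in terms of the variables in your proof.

0^{p²+k}

Assume L is regular. Let p be the pumping length given by the pumping lemma.
Take w = 0^{p²} ∈ L with |w| = p² ≥ p.
The pumping lemma gives a decomposition w = xyz where |xy| ≤ p and |y| ≥ 1.
Then y = 0^k for some k with 1 ≤ k ≤ p.
Pump with i = 2: xy^2z = 0^{p²+k}. Since 1 ≤ k ≤ p, p² < p²+k ≤ p²+p < (p+1)², so p²+k lies strictly between consecutive squares and is not a perfect square. So xy^2z ∉ L.
Contradiction. Therefore L is not regular.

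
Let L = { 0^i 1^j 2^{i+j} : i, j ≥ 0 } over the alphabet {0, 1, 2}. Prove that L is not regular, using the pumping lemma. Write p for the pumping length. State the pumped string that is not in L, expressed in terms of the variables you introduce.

0^{p+k} 1^p 2^{2p}

Toward a contradiction, assume L is regular with pumping length p.
Take w = 0^p 1^p 2^{2p} ∈ L (with i=j=p, i+j=2p), |w| = 4p ≥ p.
The pumping lemma gives a decomposition w = xyz where |xy| ≤ p and |y| > 0.
The first p characters of w are 0's, so xy (and hence y) consists only of 0's. Write y = 0^k, 1 ≤ k ≤ p.
Consider xy^2z = 0^{p+k} 1^p 2^{2p}. Now the 0- and 1-counts sum to 2p+k, but the 2-count is 2p ≠ 2p+k. So xy^2z ∉ L.
Contradiction. Therefore L is not regular.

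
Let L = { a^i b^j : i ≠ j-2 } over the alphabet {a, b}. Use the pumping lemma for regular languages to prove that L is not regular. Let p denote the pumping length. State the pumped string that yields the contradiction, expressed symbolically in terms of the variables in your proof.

Toward a contradiction, assume L is regular with pumping length p.
Choose w = a^p b^{p+p!+2}. Since p ≠ (p+p!+2)-2 = p+p!, w ∈ L; and |w| ≥ p.
Write w = xyz as guaranteed by the lemma, with |xy| ≤ p and y is nonempty.
The first p characters of w are a's, so xy (and hence y) consists only of a's. Write y = a^k, 1 ≤ k ≤ p.
Since 1 ≤ k ≤ p, k divides p!; set t = 1 + p!/k. Then xy^t z has p + (p!/k)·k = p + p! copies of a. Now the a-count is p+p! and (b-count)-2 = (p+p!+2)-2 = p+p!, so i ≠ j-2 fails. So xy^t z = a^{p+p!} b^{p+p!+2} ∉ L.
Contradiction. Therefore L is not regular.

a^{p+p!} b^{p+p!+2}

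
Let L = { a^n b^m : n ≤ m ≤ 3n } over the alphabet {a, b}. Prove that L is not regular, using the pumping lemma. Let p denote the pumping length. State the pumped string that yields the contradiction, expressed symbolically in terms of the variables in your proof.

Assume L is regular. Let p be the pumping length given by the pumping lemma.
Take w = a^p b^p ∈ L (since p ≤ p ≤ 3p), with |w| = 2p ≥ p.
The pumping lemma gives a decomposition w = xyz where |xy| ≤ p and |y| > 0.
Because |xy| ≤ p and w begins with p copies of a, we have y = a^k with 1 ≤ k ≤ p.
Pump with i = 2: xy^2z = a^{p+k} b^p. Now n = p+k > p = m, so the condition n ≤ m fails. Thus xy^2z ∉ L.
This is a contradiction; hence L is not regular.

a^{p+k} b^p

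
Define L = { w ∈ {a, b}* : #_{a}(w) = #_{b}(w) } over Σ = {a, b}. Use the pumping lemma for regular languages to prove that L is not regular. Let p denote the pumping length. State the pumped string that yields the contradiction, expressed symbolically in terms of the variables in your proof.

Suppose for contradiction that L is regular, and let p be the pumping length.
Choose w = a^p b^p ∈ L with |w| = 2p ≥ p.
By the pumping lemma, w = xyz with |xy| ≤ p and y is nonempty.
Since the first p symbols of w are all a's and |xy| ≤ p, y lies entirely in the leading a-block: y = a^k for some k with 1 ≤ k ≤ p.
Pump with i = 2: xy^2z = a^{p+k} b^p has p+k occurrences of a but only p of b. Since k ≥ 1 the counts differ, so xy^2z ∉ L.
This is a contradiction; hence L is not regular.

a^{p+k} b^p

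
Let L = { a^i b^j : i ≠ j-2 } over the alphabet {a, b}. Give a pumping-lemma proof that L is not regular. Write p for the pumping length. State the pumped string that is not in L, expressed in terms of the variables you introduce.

a^{p+p!} b^{p+p!+2}

Toward a contradiction, assume L is regular with pumping length p.
Choose w = a^p b^{p+p!+2}. Since p ≠ (p+p!+2)-2 = p+p!, w ∈ L; and |w| ≥ p.
By the pumping lemma, w = xyz with |xy| ≤ p and |y| ≥ 1.
Because |xy| ≤ p and w begins with p copies of a, we have y = a^k with 1 ≤ k ≤ p.
Since 1 ≤ k ≤ p, k divides p!; set t = 1 + p!/k. Then xy^t z has p + (p!/k)·k = p + p! copies of a. Now the a-count is p+p! and (b-count)-2 = (p+p!+2)-2 = p+p!, so i ≠ j-2 fails. So xy^t z = a^{p+p!} b^{p+p!+2} ∉ L.
This is a contradiction; hence L is not regular.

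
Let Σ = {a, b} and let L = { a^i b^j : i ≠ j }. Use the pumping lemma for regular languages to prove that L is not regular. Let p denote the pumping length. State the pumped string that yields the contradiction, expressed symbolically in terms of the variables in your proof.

a^{p+p!} b^{p+p!}

Toward a contradiction, assume L is regular with pumping length p.
Choose w = a^p b^{p+p!}. Since p ≠ p+p!, w ∈ L; and |w| ≥ p.
By the pumping lemma, w = xyz with |xy| ≤ p and y is nonempty.
Since the first p symbols of w are all a's and |xy| ≤ p, y lies entirely in the leading a-block: y = a^k for some k with 1 ≤ k ≤ p.
Since 1 ≤ k ≤ p, k divides p!; set t = 1 + p!/k. Then xy^t z has p + (p!/k)·k = p + p! copies of a. Now the a-count equals the b-count, so i ≠ j fails. So xy^t z = a^{p+p!} b^{p+p!} ∉ L.
This is a contradiction; hence L is not regular.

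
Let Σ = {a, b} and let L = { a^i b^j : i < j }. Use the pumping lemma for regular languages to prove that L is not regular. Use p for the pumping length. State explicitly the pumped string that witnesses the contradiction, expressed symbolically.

Assume L is regular. Let p be the pumping length given by the pumping lemma.
Choose w = a^p b^{p+1} ∈ L, with |w| = 2p+1 ≥ p.
The pumping lemma gives a decomposition w = xyz where |xy| ≤ p and |y| ≥ 1.
The first p characters of w are a's, so xy (and hence y) consists only of a's. Write y = a^k, 1 ≤ k ≤ p.
Consider xy^2z = a^{p+k} b^{p+1}. Since k ≥ 1, the a-count p+k is at least p+1, so i < j fails; thus xy^2z ∉ L.
This is a contradiction; hence L is not regular.

a^{p+k} b^{p+1}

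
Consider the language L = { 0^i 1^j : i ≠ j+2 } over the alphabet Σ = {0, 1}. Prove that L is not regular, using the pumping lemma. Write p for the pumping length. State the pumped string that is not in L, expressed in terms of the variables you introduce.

Suppose for contradiction that L is regular, and let p be the pumping length.
Choose w = 0^p 1^{p+p!-2}. Since p ≠ (p+p!-2)+2 = p+p!, w ∈ L; and |w| ≥ p.
The pumping lemma gives a decomposition w = xyz where |xy| ≤ p and y is nonempty.
The first p characters of w are 0's, so xy (and hence y) consists only of 0's. Write y = 0^k, 1 ≤ k ≤ p.
Since 1 ≤ k ≤ p, k divides p!; set t = 1 + p!/k. Then xy^t z has p + (p!/k)·k = p + p! copies of 0. Now the 0-count is p+p! and (1-count)+2 = (p+p!-2)+2 = p+p!, so i ≠ j+2 fails. So xy^t z = 0^{p+p!} 1^{p+p!-2} ∉ L.
This is a contradiction; hence L is not regular.

0^{p+p!} 1^{p+p!-2}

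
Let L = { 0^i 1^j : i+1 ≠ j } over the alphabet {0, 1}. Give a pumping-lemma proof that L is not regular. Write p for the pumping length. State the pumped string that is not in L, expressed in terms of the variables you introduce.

Suppose for contradiction that L is regular, and let p be the pumping length.
Choose w = 0^p 1^{p+p!+1}. Since p ≠ (p+p!+1)-1 = p+p!, w ∈ L; and |w| ≥ p.
The pumping lemma gives a decomposition w = xyz where |xy| ≤ p and |y| > 0.
Because |xy| ≤ p and w begins with p copies of 0, we have y = 0^k with 1 ≤ k ≤ p.
Since 1 ≤ k ≤ p, k divides p!; set t = 1 + p!/k. Then xy^t z has p + (p!/k)·k = p + p! copies of 0. Now the 0-count is p+p! and (1-count)-1 = (p+p!+1)-1 = p+p!, so i+1 ≠ j fails. So xy^t z = 0^{p+p!} 1^{p+p!+1} ∉ L.
Contradiction. Therefore L is not regular.

0^{p+p!} 1^{p+p!+1}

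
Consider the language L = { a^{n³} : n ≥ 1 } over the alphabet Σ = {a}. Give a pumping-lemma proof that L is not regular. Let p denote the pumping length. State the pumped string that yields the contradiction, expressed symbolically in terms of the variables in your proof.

Toward a contradiction, assume L is regular with pumping length p.
Take w = a^{p³} ∈ L with |w| = p³ ≥ p.
The pumping lemma gives a decomposition w = xyz where |xy| ≤ p and |y| ≥ 1.
Then y = a^k for some k with 1 ≤ k ≤ p.
Pump with i = 2: xy^2z = a^{p³+k}. Since 1 ≤ k ≤ p, p³ < p³+k ≤ p³+p < p³+3p²+3p+1 = (p+1)³, so p³+k is not a perfect cube. So xy^2z ∉ L.
This contradicts the pumping lemma, so L is not regular.

a^{p³+k}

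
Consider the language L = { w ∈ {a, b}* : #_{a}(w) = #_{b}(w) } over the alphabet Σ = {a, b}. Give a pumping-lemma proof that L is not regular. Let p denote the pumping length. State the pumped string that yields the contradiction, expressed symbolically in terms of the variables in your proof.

Toward a contradiction, assume L is regular with pumping length p.
Choose w = a^p b^p ∈ L with |w| = 2p ≥ p.
The pumping lemma gives a decomposition w = xyz where |xy| ≤ p and |y| > 0.
Because |xy| ≤ p and w begins with p copies of a, we have y = a^k with 1 ≤ k ≤ p.
Pump with i = 2: xy^2z = a^{p+k} b^p has p+k occurrences of a but only p of b. Since k ≥ 1 the counts differ, so xy^2z ∉ L.
This is a contradiction; hence L is not regular.

a^{p+k} b^p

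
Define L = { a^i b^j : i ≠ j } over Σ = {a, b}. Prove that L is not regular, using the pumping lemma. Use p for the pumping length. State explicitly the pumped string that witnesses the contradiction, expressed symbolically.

a^{p+p!} b^{p+p!}

Assume L is regular; let p be its pumping constant.
Choose w = a^p b^{p+p!}. Since p ≠ p+p!, w ∈ L; and |w| ≥ p.
The pumping lemma gives a decomposition w = xyz where |xy| ≤ p and y is nonempty.
Since the first p symbols of w are all a's and |xy| ≤ p, y lies entirely in the leading a-block: y = a^k for some k with 1 ≤ k ≤ p.
Since 1 ≤ k ≤ p, k divides p!; set t = 1 + p!/k. Then xy^t z has p + (p!/k)·k = p + p! copies of a. Now the a-count equals the b-count, so i ≠ j fails. So xy^t z = a^{p+p!} b^{p+p!} ∉ L.
This is a contradiction; hence L is not regular.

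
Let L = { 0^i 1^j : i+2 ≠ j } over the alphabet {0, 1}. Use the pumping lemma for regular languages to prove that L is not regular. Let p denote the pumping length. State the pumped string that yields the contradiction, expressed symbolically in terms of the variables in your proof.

Assume L is regular. Let p be the pumping length given by the pumping lemma.
Choose w = 0^p 1^{p+p!+2}. Since p ≠ (p+p!+2)-2 = p+p!, w ∈ L; and |w| ≥ p.
Write w = xyz as guaranteed by the lemma, with |xy| ≤ p and |y| ≥ 1.
The first p characters of w are 0's, so xy (and hence y) consists only of 0's. Write y = 0^k, 1 ≤ k ≤ p.
Since 1 ≤ k ≤ p, k divides p!; set t = 1 + p!/k. Then xy^t z has p + (p!/k)·k = p + p! copies of 0. Now the 0-count is p+p! and (1-count)-2 = (p+p!+2)-2 = p+p!, so i+2 ≠ j fails. So xy^t z = 0^{p+p!} 1^{p+p!+2} ∉ L.
Contradiction. Therefore L is not regular.

0^{p+p!} 1^{p+p!+2}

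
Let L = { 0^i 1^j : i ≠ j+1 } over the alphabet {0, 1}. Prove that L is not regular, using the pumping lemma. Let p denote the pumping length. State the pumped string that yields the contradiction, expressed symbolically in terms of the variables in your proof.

0^{p+p!} 1^{p+p!-1}

Suppose for contradiction that L is regular, and let p be the pumping length.
Choose w = 0^p 1^{p+p!-1}. Since p ≠ (p+p!-1)+1 = p+p!, w ∈ L; and |w| ≥ p.
By the pumping lemma, w = xyz with |xy| ≤ p and |y| ≥ 1.
The first p characters of w are 0's, so xy (and hence y) consists only of 0's. Write y = 0^k, 1 ≤ k ≤ p.
Since 1 ≤ k ≤ p, k divides p!; set t = 1 + p!/k. Then xy^t z has p + (p!/k)·k = p + p! copies of 0. Now the 0-count is p+p! and (1-count)+1 = (p+p!-1)+1 = p+p!, so i ≠ j+1 fails. So xy^t z = 0^{p+p!} 1^{p+p!-1} ∉ L.
This contradicts the pumping lemma, so L is not regular.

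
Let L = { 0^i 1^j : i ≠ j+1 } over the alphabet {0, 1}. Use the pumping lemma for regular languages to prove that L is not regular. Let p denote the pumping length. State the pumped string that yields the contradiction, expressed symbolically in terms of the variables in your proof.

0^{p+p!} 1^{p+p!-1}

Toward a contradiction, assume L is regular with pumping length p.
Choose w = 0^p 1^{p+p!-1}. Since p ≠ (p+p!-1)+1 = p+p!, w ∈ L; and |w| ≥ p.
By the pumping lemma, w = xyz with |xy| ≤ p and y is nonempty.
Because |xy| ≤ p and w begins with p copies of 0, we have y = 0^k with 1 ≤ k ≤ p.
Since 1 ≤ k ≤ p, k divides p!; set t = 1 + p!/k. Then xy^t z has p + (p!/k)·k = p + p! copies of 0. Now the 0-count is p+p! and (1-count)+1 = (p+p!-1)+1 = p+p!, so i ≠ j+1 fails. So xy^t z = 0^{p+p!} 1^{p+p!-1} ∉ L.
This contradicts the pumping lemma, so L is not regular.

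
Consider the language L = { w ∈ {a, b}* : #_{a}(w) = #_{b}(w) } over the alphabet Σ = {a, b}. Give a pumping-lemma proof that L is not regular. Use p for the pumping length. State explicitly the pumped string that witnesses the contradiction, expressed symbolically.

a^{p+k} b^p

Assume L is regular; let p be its pumping constant.
Choose w = a^p b^p ∈ L with |w| = 2p ≥ p.
The pumping lemma gives a decomposition w = xyz where |xy| ≤ p and |y| ≥ 1.
Because |xy| ≤ p and w begins with p copies of a, we have y = a^k with 1 ≤ k ≤ p.
Pump with i = 2: xy^2z = a^{p+k} b^p has p+k occurrences of a but only p of b. Since k ≥ 1 the counts differ, so xy^2z ∉ L.
This contradicts the pumping lemma, so L is not regular.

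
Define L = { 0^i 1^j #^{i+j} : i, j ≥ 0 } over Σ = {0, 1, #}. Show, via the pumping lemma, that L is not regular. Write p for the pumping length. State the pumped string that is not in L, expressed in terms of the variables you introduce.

Assume L is regular; let p be its pumping constant.
Take w = 0^p 1^p #^{2p} ∈ L (with i=j=p, i+j=2p), |w| = 4p ≥ p.
The pumping lemma gives a decomposition w = xyz where |xy| ≤ p and y is nonempty.
The first p characters of w are 0's, so xy (and hence y) consists only of 0's. Write y = 0^k, 1 ≤ k ≤ p.
Consider xy^2z = 0^{p+k} 1^p #^{2p}. Now the 0- and 1-counts sum to 2p+k, but the #-count is 2p ≠ 2p+k. So xy^2z ∉ L.
Contradiction. Therefore L is not regular.

0^{p+k} 1^p #^{2p}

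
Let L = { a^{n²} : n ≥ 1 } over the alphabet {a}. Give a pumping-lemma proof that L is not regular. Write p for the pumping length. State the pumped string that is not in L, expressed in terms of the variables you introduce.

Assume L is regular; let p be its pumping constant.
Take w = a^{p²} ∈ L with |w| = p² ≥ p.
The pumping lemma gives a decomposition w = xyz where |xy| ≤ p and |y| ≥ 1.
Then y = a^k for some k with 1 ≤ k ≤ p.
Pump with i = 2: xy^2z = a^{p²+k}. Since 1 ≤ k ≤ p, p² < p²+k ≤ p²+p < (p+1)², so p²+k lies strictly between consecutive squares and is not a perfect square. So xy^2z ∉ L.
This is a contradiction; hence L is not regular.

a^{p²+k}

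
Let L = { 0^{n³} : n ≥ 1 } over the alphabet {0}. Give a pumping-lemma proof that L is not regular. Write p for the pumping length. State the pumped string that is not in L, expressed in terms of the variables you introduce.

Toward a contradiction, assume L is regular with pumping length p.
Take w = 0^{p³} ∈ L with |w| = p³ ≥ p.
Write w = xyz as guaranteed by the lemma, with |xy| ≤ p and |y| ≥ 1.
Then y = 0^k for some k with 1 ≤ k ≤ p.
Pump with i = 2: xy^2z = 0^{p³+k}. Since 1 ≤ k ≤ p, p³ < p³+k ≤ p³+p < p³+3p²+3p+1 = (p+1)³, so p³+k is not a perfect cube. So xy^2z ∉ L.
Contradiction. Therefore L is not regular.

0^{p³+k}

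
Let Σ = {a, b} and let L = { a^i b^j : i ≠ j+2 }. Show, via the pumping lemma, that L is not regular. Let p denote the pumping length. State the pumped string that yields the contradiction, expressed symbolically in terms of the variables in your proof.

a^{p+p!} b^{p+p!-2}

Suppose for contradiction that L is regular, and let p be the pumping length.
Choose w = a^p b^{p+p!-2}. Since p ≠ (p+p!-2)+2 = p+p!, w ∈ L; and |w| ≥ p.
By the pumping lemma, w = xyz with |xy| ≤ p and |y| > 0.
The first p characters of w are a's, so xy (and hence y) consists only of a's. Write y = a^k, 1 ≤ k ≤ p.
Since 1 ≤ k ≤ p, k divides p!; set t = 1 + p!/k. Then xy^t z has p + (p!/k)·k = p + p! copies of a. Now the a-count is p+p! and (b-count)+2 = (p+p!-2)+2 = p+p!, so i ≠ j+2 fails. So xy^t z = a^{p+p!} b^{p+p!-2} ∉ L.
This is a contradiction; hence L is not regular.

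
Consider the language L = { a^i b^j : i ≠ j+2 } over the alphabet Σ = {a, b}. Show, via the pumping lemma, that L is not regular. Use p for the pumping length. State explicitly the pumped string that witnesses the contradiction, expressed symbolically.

Suppose for contradiction that L is regular, and let p be the pumping length.
Choose w = a^p b^{p+p!-2}. Since p ≠ (p+p!-2)+2 = p+p!, w ∈ L; and |w| ≥ p.
The pumping lemma gives a decomposition w = xyz where |xy| ≤ p and |y| ≥ 1.
Because |xy| ≤ p and w begins with p copies of a, we have y = a^k with 1 ≤ k ≤ p.
Since 1 ≤ k ≤ p, k divides p!; set t = 1 + p!/k. Then xy^t z has p + (p!/k)·k = p + p! copies of a. Now the a-count is p+p! and (b-count)+2 = (p+p!-2)+2 = p+p!, so i ≠ j+2 fails. So xy^t z = a^{p+p!} b^{p+p!-2} ∉ L.
Contradiction. Therefore L is not regular.

a^{p+p!} b^{p+p!-2}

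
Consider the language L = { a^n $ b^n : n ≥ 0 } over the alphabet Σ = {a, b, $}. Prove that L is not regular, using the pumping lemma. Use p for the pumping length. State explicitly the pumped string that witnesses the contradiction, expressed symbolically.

a^{p+k} $ b^p

Suppose for contradiction that L is regular, and let p be the pumping length.
Take w = a^p $ b^p ∈ L with |w| = 2p+1 ≥ p.
The pumping lemma gives a decomposition w = xyz where |xy| ≤ p and |y| ≥ 1.
Because |xy| ≤ p and w begins with p copies of a, we have y = a^k with 1 ≤ k ≤ p.
Pump with i = 2: xy^2z = a^{p+k} $ b^p, which would require p+k = p. But k ≥ 1, so xy^2z ∉ L.
This contradicts the pumping lemma, so L is not regular.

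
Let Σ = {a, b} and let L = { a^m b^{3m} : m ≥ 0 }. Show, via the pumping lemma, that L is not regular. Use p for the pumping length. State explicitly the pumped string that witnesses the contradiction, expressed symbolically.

Assume L is regular. Let p be the pumping length given by the pumping lemma.
Let w = a^p b^{3p} ∈ L; note |w| = 4p ≥ p.
By the pumping lemma, w = xyz with |xy| ≤ p and |y| ≥ 1.
The first p characters of w are a's, so xy (and hence y) consists only of a's. Write y = a^k, 1 ≤ k ≤ p.
Pump with i = 2: xy^2z = a^{p+k} b^{3p}. For this to lie in L we would need 3p = 3(p+k), which forces k = 0. But k ≥ 1, so xy^2z ∉ L.
This contradicts the pumping lemma, so L is not regular.

a^{p+k} b^{3p}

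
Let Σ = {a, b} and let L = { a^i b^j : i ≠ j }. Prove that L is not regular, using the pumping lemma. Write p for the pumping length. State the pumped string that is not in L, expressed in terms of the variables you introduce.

Assume L is regular; let p be its pumping constant.
Choose w = a^p b^{p+p!}. Since p ≠ p+p!, w ∈ L; and |w| ≥ p.
The pumping lemma gives a decomposition w = xyz where |xy| ≤ p and y is nonempty.
Because |xy| ≤ p and w begins with p copies of a, we have y = a^k with 1 ≤ k ≤ p.
Since 1 ≤ k ≤ p, k divides p!; set t = 1 + p!/k. Then xy^t z has p + (p!/k)·k = p + p! copies of a. Now the a-count equals the b-count, so i ≠ j fails. So xy^t z = a^{p+p!} b^{p+p!} ∉ L.
This contradicts the pumping lemma, so L is not regular.

a^{p+p!} b^{p+p!}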